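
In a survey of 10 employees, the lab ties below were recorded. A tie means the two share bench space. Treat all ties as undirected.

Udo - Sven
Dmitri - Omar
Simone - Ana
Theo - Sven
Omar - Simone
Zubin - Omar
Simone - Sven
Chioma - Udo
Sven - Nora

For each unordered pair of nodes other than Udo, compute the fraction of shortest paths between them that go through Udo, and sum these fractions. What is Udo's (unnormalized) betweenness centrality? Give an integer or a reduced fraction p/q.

8

Pairs whose geodesics pass through Udo — Omar–Chioma: 1; Dmitri–Chioma: 1; Chioma–Ana: 1; Chioma–Nora: 1; Chioma–Simone: 1; Chioma–Zubin: 1; Chioma–Theo: 1; Chioma–Sven: 1.
All other pairs contribute 0.
Summing the contributions gives betweenness(Udo) = 8.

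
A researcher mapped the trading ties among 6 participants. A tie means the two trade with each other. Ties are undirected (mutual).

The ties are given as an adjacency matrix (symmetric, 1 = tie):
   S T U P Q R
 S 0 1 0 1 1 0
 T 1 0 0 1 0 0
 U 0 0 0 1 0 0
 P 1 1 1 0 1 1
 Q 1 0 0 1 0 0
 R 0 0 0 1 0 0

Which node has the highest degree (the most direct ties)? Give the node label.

P

Degrees — P:5, Q:2, R:1, S:3, T:2, U:1.
The maximum is 5, attained only by P.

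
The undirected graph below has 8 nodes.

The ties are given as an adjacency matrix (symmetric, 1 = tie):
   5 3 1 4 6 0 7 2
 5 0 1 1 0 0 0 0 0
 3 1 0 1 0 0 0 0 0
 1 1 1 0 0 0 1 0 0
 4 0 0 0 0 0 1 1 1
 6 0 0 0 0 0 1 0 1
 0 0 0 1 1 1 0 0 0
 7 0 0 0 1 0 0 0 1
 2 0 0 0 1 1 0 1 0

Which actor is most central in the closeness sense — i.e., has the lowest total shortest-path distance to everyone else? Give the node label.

Farness (sum of distances to all others) for each node — 0:11, 1:13, 2:16, 3:18, 4:13, 5:18, 6:14, 7:17.
The smallest farness is 11, for 0, so 0 has the highest closeness.

0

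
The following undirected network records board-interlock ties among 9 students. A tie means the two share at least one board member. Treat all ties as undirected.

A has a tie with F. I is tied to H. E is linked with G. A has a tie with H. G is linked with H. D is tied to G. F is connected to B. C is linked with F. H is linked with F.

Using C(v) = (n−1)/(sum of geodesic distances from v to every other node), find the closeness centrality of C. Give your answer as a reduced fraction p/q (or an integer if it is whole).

8/21

Distances from C: A:2, B:2, D:4, E:4, F:1, G:3, H:2, I:3. Sum = 21.
n = 9, so closeness = 8/21.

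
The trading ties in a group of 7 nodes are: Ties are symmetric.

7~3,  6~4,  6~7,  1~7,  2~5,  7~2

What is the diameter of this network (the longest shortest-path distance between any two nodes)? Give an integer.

Eccentricity of each node (its greatest distance to any other): 1:3, 2:3, 3:3, 4:4, 5:4, 6:3, 7:2.
The maximum eccentricity is 4, realized for instance by the pair 5–4 via 5 – 2 – 7 – 6 – 4. So the diameter is 4.

4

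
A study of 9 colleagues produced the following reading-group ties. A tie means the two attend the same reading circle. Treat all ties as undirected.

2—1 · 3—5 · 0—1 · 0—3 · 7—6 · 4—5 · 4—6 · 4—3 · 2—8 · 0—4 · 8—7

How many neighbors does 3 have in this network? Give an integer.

3 is directly tied to 0, 4, and 5. That is 3 neighbors, so the degree of 3 is 3.

3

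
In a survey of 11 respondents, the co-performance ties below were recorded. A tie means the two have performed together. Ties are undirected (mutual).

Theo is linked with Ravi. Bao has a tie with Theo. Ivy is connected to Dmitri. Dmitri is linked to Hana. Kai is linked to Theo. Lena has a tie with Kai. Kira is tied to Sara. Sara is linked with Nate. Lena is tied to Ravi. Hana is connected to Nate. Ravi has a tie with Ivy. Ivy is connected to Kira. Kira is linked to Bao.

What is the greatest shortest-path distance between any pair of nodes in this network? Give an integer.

Eccentricity of each node (its greatest distance to any other): Bao:4, Dmitri:4, Hana:5, Ivy:3, Kai:5, Kira:3, Lena:5, Nate:5, Ravi:4, Sara:4, Theo:4.
The maximum eccentricity is 5, realized for instance by the pair Lena–Nate via Lena – Ravi – Ivy – Kira – Sara – Nate. So the diameter is 5.

5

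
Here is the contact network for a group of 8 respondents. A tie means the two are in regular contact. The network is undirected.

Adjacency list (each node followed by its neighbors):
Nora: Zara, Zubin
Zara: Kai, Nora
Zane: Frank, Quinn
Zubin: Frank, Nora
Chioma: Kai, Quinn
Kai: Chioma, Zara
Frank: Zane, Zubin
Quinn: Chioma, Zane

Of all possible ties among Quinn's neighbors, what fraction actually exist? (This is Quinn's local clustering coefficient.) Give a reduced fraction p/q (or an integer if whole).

Quinn's neighbors: Chioma and Zane (k = 2).
Possible neighbor pairs: C(2,2) = 1. Edges among them: none → e = 0.
Clustering(Quinn) = 0/1.

0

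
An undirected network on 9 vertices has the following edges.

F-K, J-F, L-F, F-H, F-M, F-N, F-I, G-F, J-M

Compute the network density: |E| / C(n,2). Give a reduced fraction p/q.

There are 9 edges and 9 nodes, so the maximum possible is C(9,2) = 36.
Density = 9/36 = 1/4.

1/4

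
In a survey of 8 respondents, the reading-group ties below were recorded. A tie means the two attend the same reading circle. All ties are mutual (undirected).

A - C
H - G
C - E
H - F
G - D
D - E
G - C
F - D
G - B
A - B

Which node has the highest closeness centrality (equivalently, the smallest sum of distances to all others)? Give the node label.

Farness (sum of distances to all others) for each node — A:16, B:14, C:12, D:12, E:14, F:16, G:10, H:14.
The smallest farness is 10, for G, so G has the highest closeness.

G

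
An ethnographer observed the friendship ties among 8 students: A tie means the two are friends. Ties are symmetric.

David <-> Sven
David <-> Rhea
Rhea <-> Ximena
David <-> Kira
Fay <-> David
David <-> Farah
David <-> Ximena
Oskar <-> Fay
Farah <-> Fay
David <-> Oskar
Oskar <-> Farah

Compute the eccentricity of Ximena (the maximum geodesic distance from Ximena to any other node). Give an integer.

Distances from Ximena: David:1, Farah:2, Fay:2, Kira:2, Oskar:2, Rhea:1, Sven:2.
The largest is 2 (to Sven, Fay, Oskar, Farah, and Kira), so the eccentricity of Ximena is 2.

2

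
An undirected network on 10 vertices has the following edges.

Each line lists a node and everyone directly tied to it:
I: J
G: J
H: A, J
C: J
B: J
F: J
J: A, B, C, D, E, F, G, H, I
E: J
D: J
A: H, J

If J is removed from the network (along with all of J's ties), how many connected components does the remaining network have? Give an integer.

Without J, the remaining ties split the others into: {B}; {G}; {A, H}; {C}; {E}; {I}; {F}; {D}.
That's 8 separate components.

8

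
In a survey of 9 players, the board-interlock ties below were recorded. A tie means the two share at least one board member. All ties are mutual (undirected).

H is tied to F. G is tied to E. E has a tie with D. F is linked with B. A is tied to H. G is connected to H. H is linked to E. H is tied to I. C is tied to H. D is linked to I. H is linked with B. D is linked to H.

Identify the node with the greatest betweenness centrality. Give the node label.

H

Unnormalized betweenness of each node: A:0, B:0, C:0, D:1/2, E:1/2, F:0, G:0, H:23, I:0.
H has the largest value, 23, making it the main broker — the node through which the most shortest paths run.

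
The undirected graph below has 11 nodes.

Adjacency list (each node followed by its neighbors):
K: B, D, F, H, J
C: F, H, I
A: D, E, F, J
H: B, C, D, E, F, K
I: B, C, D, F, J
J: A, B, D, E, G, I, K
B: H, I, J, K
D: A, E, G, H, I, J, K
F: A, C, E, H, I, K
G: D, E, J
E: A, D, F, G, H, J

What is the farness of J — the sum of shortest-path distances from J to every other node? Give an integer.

Distances from J: A:1, B:1, C:2, D:1, E:1, F:2, G:1, H:2, I:1, K:1.
Sum = 1 + 1 + 2 + 1 + 1 + 2 + 1 + 2 + 1 + 1 = 13.

13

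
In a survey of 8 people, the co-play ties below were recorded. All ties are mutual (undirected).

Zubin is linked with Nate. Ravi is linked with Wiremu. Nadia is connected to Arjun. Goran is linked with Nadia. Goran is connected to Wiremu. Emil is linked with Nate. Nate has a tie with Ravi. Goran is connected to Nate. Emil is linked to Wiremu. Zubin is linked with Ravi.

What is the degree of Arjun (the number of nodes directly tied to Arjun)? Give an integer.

1

Arjun is directly tied to Nadia. That is 1 neighbor, so the degree of Arjun is 1.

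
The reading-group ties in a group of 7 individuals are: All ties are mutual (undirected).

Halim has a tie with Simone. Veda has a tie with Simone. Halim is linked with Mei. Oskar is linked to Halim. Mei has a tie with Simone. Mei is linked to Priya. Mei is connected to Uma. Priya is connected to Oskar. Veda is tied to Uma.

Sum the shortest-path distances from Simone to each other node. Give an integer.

9

Distances from Simone: Halim:1, Mei:1, Oskar:2, Priya:2, Uma:2, Veda:1.
Sum = 1 + 1 + 2 + 2 + 2 + 1 = 9.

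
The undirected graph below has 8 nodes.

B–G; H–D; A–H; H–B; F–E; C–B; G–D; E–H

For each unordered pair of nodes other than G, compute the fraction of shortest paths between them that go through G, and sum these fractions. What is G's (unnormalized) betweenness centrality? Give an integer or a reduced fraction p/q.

Pairs whose geodesics pass through G — C–D: 1/2; B–D: 1/2.
All other pairs contribute 0.
Summing the contributions gives betweenness(G) = 1.

1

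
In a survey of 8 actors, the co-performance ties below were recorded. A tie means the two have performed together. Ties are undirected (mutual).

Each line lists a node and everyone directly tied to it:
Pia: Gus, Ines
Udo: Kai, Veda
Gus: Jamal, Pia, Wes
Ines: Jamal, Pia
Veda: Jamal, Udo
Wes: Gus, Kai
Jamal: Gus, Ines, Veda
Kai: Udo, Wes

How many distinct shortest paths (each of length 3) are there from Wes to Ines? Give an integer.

2

The shortest distance is 3. The length-3 paths are: Wes–Gus–Pia–Ines; Wes–Gus–Jamal–Ines.
That gives 2 distinct shortest paths.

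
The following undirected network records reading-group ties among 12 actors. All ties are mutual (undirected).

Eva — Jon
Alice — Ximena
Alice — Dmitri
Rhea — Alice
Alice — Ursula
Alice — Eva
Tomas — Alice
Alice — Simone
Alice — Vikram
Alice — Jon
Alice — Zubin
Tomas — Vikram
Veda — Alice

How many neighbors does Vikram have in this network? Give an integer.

Vikram is directly tied to Alice and Tomas. That is 2 neighbors, so the degree of Vikram is 2.

2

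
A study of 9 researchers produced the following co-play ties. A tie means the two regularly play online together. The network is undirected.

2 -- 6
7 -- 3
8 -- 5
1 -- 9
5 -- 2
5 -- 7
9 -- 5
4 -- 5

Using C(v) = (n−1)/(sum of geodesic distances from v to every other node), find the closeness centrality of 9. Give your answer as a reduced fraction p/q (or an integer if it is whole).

Distances from 9: 1:1, 2:2, 3:3, 4:2, 5:1, 6:3, 7:2, 8:2. Sum = 16.
n = 9, so closeness = 8/16 = 1/2.

1/2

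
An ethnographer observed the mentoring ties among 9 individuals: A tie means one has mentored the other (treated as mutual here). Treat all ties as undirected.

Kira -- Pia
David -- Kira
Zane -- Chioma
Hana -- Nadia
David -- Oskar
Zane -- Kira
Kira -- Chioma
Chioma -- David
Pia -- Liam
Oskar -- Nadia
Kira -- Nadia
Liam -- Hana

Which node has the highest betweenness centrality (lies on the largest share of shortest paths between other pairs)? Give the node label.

Kira

Unnormalized betweenness of each node: Chioma:5/6, David:8/3, Hana:2, Kira:85/6, Liam:1, Nadia:22/3, Oskar:1, Pia:4, Zane:0.
Kira has the largest value, 85/6, making it the main broker — the node through which the most shortest paths run.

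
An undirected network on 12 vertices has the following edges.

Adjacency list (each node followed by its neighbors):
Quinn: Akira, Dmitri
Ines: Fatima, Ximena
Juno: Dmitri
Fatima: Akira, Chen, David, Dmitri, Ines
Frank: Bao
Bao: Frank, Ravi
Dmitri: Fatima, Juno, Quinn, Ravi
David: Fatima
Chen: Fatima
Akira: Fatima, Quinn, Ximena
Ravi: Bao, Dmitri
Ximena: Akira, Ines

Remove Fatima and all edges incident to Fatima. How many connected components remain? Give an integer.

3

Without Fatima, the remaining ties split the others into: {Chen}; {Akira, Bao, Dmitri, Frank, Ines, Juno, Quinn, Ravi, Ximena}; {David}.
That's 3 separate components.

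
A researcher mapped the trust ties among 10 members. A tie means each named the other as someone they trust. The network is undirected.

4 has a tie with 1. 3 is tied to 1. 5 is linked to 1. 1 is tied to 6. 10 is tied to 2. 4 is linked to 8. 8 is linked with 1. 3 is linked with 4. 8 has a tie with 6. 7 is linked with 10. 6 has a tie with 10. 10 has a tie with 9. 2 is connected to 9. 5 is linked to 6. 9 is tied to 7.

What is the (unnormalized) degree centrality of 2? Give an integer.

2 is directly tied to 9 and 10. That is 2 neighbors, so the degree of 2 is 2.

2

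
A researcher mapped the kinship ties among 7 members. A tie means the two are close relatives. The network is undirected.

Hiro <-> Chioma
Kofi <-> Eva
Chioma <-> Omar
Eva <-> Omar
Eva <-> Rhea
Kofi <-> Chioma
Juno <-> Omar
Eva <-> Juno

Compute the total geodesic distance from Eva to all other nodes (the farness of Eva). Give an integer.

Distances from Eva: Chioma:2, Hiro:3, Juno:1, Kofi:1, Omar:1, Rhea:1.
Sum = 2 + 3 + 1 + 1 + 1 + 1 = 9.

9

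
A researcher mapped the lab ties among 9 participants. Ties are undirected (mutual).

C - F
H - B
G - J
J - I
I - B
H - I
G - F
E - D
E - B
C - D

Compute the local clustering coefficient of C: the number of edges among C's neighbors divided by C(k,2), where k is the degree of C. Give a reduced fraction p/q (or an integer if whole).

C's neighbors: D and F (k = 2).
Possible neighbor pairs: C(2,2) = 1. Edges among them: none → e = 0.
Clustering(C) = 0/1.

0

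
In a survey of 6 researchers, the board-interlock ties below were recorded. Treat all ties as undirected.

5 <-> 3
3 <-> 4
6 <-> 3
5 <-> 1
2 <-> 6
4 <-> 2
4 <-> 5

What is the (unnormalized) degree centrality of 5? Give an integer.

3

5 is directly tied to 1, 3, and 4. That is 3 neighbors, so the degree of 5 is 3.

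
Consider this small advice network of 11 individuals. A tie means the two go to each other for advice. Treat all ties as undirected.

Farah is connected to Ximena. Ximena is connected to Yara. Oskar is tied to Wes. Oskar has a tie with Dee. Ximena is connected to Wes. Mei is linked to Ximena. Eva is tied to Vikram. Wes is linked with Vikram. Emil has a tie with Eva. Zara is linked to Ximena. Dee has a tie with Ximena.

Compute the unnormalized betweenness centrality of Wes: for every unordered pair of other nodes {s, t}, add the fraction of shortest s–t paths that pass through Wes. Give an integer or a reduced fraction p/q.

Pairs whose geodesics pass through Wes — Zara–Eva: 1; Zara–Vikram: 1; Zara–Emil: 1; Zara–Oskar: 1/2; Eva–Farah: 1; Eva–Yara: 1; Eva–Ximena: 1; Eva–Mei: 1; Eva–Oskar: 1; Eva–Dee: 2/2; Farah–Vikram: 1; Farah–Emil: 1; Farah–Oskar: 1/2; Yara–Vikram: 1 … (+12 more pairs).
All other pairs contribute 0.
Summing the contributions gives betweenness(Wes) = 47/2.

47/2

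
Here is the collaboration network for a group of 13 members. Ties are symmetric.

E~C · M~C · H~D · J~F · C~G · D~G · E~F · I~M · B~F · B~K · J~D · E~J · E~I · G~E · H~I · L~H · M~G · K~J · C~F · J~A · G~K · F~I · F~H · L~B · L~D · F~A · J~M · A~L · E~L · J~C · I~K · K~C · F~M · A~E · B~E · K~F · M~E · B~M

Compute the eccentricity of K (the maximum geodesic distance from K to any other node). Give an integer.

2

Distances from K: A:2, B:1, C:1, D:2, E:2, F:1, G:1, H:2, I:1, J:1, L:2, M:2.
The largest is 2 (to D, E, M, H, A, and L), so the eccentricity of K is 2.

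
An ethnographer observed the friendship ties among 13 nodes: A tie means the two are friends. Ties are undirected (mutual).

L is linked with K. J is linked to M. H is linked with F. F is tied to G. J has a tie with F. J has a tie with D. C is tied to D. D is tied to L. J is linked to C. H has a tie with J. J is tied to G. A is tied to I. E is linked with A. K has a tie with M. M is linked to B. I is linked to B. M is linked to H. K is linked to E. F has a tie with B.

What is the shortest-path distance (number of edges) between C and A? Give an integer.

5

One shortest route is C – J – M – B – I – A, which uses 5 edges, and at distance 4 from C we only reach {E, I}, which does not include A. So d(C,A) = 5.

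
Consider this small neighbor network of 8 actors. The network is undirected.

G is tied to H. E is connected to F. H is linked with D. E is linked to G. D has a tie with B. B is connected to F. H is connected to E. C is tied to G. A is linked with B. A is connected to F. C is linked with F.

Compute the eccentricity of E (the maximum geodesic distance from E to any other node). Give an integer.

2

Distances from E: A:2, B:2, C:2, D:2, F:1, G:1, H:1.
The largest is 2 (to C, A, B, and D), so the eccentricity of E is 2.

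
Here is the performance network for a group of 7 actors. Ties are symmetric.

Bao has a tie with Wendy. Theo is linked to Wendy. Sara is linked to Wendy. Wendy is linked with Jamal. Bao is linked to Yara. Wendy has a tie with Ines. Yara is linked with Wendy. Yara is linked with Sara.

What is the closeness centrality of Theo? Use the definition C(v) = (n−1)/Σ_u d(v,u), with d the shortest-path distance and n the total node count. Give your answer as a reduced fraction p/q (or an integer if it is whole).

6/11

Distances from Theo: Bao:2, Ines:2, Jamal:2, Sara:2, Wendy:1, Yara:2. Sum = 11.
n = 7, so closeness = 6/11.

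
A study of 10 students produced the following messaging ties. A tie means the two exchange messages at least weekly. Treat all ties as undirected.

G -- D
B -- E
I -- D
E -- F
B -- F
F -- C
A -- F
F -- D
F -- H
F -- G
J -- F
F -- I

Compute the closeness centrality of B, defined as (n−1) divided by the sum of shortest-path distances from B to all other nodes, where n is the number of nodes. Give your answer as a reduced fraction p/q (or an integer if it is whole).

9/16

Distances from B: A:2, C:2, D:2, E:1, F:1, G:2, H:2, I:2, J:2. Sum = 16.
n = 10, so closeness = 9/16.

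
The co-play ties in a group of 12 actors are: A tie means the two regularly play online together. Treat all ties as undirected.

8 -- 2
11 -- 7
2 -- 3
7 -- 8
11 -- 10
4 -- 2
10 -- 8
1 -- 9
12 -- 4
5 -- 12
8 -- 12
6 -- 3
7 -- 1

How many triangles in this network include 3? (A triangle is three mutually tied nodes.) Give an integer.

0

3's neighbors are 2 and 6, but none of them are tied to each other, so no triangle contains 3.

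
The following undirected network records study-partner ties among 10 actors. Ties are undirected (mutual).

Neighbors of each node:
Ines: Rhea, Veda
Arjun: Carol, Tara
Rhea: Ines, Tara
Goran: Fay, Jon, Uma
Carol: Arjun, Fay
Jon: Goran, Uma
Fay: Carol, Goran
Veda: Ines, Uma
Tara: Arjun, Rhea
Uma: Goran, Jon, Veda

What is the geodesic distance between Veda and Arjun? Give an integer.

4

One shortest route is Veda – Ines – Rhea – Tara – Arjun, which uses 4 edges, and at distance 3 from Veda we only reach {Fay, Tara}, which does not include Arjun. So d(Veda,Arjun) = 4.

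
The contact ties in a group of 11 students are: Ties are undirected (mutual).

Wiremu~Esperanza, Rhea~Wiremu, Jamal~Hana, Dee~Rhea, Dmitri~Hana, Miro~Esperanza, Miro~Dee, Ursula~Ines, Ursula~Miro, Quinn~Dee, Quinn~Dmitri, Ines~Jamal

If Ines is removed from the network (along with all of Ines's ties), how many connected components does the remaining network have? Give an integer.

1

Ines's neighbors (Jamal and Ursula) remain reachable from one another through other ties, so the rest of the network stays in one piece.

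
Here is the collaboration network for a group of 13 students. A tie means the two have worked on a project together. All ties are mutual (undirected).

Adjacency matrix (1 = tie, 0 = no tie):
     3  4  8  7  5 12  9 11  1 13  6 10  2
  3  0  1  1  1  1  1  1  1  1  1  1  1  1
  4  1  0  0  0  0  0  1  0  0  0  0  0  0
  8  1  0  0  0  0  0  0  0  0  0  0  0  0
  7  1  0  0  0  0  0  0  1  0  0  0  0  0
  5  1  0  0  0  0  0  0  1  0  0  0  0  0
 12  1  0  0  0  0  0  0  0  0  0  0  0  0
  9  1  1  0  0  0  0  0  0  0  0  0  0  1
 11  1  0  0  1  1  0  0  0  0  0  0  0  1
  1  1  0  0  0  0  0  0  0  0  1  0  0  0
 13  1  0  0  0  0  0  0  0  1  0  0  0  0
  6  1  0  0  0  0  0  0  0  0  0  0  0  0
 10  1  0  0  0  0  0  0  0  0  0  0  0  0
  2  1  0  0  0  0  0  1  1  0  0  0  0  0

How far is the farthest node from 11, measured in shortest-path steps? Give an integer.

Distances from 11: 1:2, 2:1, 3:1, 4:2, 5:1, 6:2, 7:1, 8:2, 9:2, 10:2, 12:2, 13:2.
The largest is 2 (to 4, 8, 12, 9, 1, 13, 6, and 10), so the eccentricity of 11 is 2.

2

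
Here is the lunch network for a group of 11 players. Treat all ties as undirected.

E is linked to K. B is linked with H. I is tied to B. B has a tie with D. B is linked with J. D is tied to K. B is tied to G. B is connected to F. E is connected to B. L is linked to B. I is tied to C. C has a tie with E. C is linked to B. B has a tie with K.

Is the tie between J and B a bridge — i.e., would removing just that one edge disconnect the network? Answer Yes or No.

Without the J–B edge there is no alternate route between J and B, so the network disconnects. It is a bridge.

Yes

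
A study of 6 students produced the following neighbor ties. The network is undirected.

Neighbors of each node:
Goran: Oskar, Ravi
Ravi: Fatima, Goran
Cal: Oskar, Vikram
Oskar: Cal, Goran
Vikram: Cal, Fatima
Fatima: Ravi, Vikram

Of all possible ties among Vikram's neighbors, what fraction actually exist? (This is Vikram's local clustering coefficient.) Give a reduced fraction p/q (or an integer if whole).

Vikram's neighbors: Cal and Fatima (k = 2).
Possible neighbor pairs: C(2,2) = 1. Edges among them: none → e = 0.
Clustering(Vikram) = 0/1.

0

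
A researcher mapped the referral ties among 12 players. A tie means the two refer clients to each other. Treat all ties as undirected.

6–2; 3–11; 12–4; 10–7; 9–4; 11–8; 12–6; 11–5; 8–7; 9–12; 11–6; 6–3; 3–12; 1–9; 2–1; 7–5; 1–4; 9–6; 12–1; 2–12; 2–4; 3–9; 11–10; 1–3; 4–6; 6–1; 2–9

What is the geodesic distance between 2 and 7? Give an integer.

One shortest route is 2 – 6 – 11 – 5 – 7, which uses 4 edges, and at distance 3 from 2 we only reach {5, 8, 10}, which does not include 7. So d(2,7) = 4.

4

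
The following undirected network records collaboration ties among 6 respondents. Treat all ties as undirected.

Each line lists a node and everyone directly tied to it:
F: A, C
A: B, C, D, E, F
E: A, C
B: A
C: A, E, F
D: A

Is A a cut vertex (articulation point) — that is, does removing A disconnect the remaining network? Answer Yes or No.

Removing A leaves {C, E, and F} with no path to {B}, so the network splits into 3 components. A is a cut vertex.

Yes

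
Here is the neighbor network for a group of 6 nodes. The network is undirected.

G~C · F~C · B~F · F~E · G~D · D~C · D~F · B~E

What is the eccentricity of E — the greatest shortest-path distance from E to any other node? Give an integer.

Distances from E: B:1, C:2, D:2, F:1, G:3.
The largest is 3 (to G), so the eccentricity of E is 3.

3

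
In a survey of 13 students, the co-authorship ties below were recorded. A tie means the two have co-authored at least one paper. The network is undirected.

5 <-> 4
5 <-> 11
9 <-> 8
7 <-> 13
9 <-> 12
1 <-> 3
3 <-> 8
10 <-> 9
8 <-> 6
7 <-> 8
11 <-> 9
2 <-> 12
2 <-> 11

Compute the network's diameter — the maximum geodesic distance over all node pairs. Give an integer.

6

Eccentricity of each node (its greatest distance to any other): 1:6, 2:5, 3:5, 4:6, 5:5, 6:5, 7:5, 8:4, 9:3, 10:4, 11:4, 12:4, 13:6.
The maximum eccentricity is 6, realized for instance by the pair 13–4 via 13 – 7 – 8 – 9 – 11 – 5 – 4. So the diameter is 6.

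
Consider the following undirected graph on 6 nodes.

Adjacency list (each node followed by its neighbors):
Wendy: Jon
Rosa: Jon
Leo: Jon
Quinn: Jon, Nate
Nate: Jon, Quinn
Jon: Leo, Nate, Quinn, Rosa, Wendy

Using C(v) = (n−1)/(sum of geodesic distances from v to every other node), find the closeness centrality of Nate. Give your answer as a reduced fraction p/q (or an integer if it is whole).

Distances from Nate: Jon:1, Leo:2, Quinn:1, Rosa:2, Wendy:2. Sum = 8.
n = 6, so closeness = 5/8.

5/8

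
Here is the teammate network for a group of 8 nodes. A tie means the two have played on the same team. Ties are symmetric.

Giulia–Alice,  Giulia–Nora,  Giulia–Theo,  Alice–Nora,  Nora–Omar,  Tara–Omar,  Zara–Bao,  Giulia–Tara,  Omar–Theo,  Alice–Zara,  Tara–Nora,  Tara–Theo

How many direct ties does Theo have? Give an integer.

3

Theo is directly tied to Giulia, Omar, and Tara. That is 3 neighbors, so the degree of Theo is 3.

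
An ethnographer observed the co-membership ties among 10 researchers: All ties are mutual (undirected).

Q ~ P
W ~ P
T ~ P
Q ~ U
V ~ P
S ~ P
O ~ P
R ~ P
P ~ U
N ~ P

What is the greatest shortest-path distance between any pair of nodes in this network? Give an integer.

Eccentricity of each node (its greatest distance to any other): N:2, O:2, P:1, Q:2, R:2, S:2, T:2, U:2, V:2, W:2.
The maximum eccentricity is 2, realized for instance by the pair V–R via V – P – R. So the diameter is 2.

2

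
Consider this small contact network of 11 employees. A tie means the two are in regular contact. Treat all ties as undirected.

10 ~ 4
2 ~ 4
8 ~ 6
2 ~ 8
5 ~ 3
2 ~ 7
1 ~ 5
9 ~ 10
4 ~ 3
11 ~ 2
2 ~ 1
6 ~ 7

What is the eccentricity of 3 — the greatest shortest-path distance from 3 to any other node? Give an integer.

Distances from 3: 1:2, 2:2, 4:1, 5:1, 6:4, 7:3, 8:3, 9:3, 10:2, 11:3.
The largest is 4 (to 6), so the eccentricity of 3 is 4.

4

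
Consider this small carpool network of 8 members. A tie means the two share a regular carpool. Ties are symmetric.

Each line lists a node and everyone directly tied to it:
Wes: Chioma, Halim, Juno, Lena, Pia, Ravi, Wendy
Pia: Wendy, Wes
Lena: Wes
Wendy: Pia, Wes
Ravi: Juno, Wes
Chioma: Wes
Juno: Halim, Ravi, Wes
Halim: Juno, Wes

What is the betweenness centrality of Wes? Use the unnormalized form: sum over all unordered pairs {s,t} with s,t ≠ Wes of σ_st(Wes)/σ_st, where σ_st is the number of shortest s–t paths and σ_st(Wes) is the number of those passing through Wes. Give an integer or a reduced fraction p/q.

Pairs whose geodesics pass through Wes — Wendy–Juno: 1; Wendy–Chioma: 1; Wendy–Ravi: 1; Wendy–Lena: 1; Wendy–Halim: 1; Juno–Chioma: 1; Juno–Pia: 1; Juno–Lena: 1; Chioma–Pia: 1; Chioma–Ravi: 1; Chioma–Lena: 1; Chioma–Halim: 1; Pia–Ravi: 1; Pia–Lena: 1 … (+4 more pairs).
All other pairs contribute 0.
Summing the contributions gives betweenness(Wes) = 35/2.

35/2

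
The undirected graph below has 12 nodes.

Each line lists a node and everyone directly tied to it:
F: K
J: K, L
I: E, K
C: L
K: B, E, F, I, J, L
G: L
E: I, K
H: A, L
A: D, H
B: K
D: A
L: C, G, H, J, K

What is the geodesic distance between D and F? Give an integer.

One shortest route is D – A – H – L – K – F, which uses 5 edges, and at distance 4 from D we only reach {C, G, J, K}, which does not include F. So d(D,F) = 5.

5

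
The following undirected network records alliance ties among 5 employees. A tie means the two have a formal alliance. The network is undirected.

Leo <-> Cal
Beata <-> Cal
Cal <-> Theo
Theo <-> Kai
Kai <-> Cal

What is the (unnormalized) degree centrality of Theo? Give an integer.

Theo is directly tied to Cal and Kai. That is 2 neighbors, so the degree of Theo is 2.

2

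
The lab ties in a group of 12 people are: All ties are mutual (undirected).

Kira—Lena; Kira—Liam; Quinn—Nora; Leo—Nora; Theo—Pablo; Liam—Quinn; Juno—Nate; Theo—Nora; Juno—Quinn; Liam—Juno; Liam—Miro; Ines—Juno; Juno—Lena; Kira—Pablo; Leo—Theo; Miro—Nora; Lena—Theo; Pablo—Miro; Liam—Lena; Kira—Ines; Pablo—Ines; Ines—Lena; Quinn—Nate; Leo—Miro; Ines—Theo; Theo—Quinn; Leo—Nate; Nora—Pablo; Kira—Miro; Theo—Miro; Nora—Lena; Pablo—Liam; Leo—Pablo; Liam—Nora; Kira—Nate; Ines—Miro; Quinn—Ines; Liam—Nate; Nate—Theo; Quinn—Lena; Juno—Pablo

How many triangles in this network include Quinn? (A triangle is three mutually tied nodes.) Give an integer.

Quinn's neighbors: Ines, Juno, Lena, Liam, Nate, Nora, and Theo.
Neighbor pairs that are themselves tied: Quinn–Ines–Juno; Quinn–Ines–Lena; Quinn–Ines–Theo; Quinn–Juno–Lena; Quinn–Juno–Liam; Quinn–Juno–Nate; Quinn–Lena–Liam; Quinn–Lena–Nora; Quinn–Lena–Theo; Quinn–Liam–Nate; Quinn–Liam–Nora; Quinn–Nate–Theo; Quinn–Nora–Theo. Each forms one triangle with Quinn, for 13 in total.

13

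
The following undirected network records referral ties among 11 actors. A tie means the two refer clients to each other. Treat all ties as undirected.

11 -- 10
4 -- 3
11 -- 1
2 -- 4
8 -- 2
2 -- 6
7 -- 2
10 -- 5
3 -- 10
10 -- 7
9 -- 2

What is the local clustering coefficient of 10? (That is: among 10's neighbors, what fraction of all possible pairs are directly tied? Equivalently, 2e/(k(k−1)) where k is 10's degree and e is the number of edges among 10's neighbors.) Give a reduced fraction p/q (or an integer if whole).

0

10's neighbors: 3, 5, 7, and 11 (k = 4).
Possible neighbor pairs: C(4,2) = 6. Edges among them: none → e = 0.
Clustering(10) = 0/6 = 0.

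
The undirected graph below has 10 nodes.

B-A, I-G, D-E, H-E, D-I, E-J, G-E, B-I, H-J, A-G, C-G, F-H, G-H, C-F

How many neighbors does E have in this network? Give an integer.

E is directly tied to D, G, H, and J. That is 4 neighbors, so the degree of E is 4.

4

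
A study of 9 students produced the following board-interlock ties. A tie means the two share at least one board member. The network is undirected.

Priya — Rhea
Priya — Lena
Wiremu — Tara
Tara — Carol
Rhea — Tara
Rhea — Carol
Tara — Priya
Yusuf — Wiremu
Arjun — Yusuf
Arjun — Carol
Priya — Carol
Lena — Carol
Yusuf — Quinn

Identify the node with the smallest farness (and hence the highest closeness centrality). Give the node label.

Farness (sum of distances to all others) for each node — Arjun:14, Carol:12, Lena:18, Priya:15, Quinn:23, Rhea:16, Tara:13, Wiremu:15, Yusuf:16.
The smallest farness is 12, for Carol, so Carol has the highest closeness.

Carol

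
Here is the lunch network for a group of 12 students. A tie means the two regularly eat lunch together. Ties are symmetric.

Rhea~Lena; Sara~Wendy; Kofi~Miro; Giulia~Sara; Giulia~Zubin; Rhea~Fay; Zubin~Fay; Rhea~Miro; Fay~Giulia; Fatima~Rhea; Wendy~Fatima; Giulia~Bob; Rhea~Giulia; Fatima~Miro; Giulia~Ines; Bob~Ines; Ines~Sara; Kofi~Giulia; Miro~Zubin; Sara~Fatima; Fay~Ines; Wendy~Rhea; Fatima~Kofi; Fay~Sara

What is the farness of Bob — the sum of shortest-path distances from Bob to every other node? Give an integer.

24

Distances from Bob: Fatima:3, Fay:2, Giulia:1, Ines:1, Kofi:2, Lena:3, Miro:3, Rhea:2, Sara:2, Wendy:3, Zubin:2.
Sum = 3 + 2 + 1 + 1 + 2 + 3 + 3 + 2 + 2 + 3 + 2 = 24.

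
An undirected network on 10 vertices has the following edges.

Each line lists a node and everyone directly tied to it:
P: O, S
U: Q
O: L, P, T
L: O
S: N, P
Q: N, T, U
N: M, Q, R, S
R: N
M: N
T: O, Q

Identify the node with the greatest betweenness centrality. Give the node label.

Unnormalized betweenness of each node: L:0, M:0, N:37/2, O:21/2, P:11/2, Q:29/2, R:0, S:7, T:8, U:0.
N has the largest value, 37/2, making it the main broker — the node through which the most shortest paths run.

N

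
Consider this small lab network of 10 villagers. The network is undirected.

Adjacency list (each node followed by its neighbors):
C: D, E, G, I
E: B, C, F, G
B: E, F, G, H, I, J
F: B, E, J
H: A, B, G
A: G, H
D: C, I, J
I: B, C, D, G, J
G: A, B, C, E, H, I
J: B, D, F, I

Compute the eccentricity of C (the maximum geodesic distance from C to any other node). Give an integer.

2

Distances from C: A:2, B:2, D:1, E:1, F:2, G:1, H:2, I:1, J:2.
The largest is 2 (to J, B, F, H, and A), so the eccentricity of C is 2.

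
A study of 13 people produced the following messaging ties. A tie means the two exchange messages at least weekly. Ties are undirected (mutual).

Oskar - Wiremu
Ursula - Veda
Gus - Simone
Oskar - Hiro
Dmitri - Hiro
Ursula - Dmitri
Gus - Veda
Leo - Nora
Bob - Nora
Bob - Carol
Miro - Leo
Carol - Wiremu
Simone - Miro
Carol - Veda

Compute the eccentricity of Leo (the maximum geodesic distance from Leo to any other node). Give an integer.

6

Distances from Leo: Bob:2, Carol:3, Dmitri:6, Gus:3, Hiro:6, Miro:1, Nora:1, Oskar:5, Simone:2, Ursula:5, Veda:4, Wiremu:4.
The largest is 6 (to Dmitri and Hiro), so the eccentricity of Leo is 6.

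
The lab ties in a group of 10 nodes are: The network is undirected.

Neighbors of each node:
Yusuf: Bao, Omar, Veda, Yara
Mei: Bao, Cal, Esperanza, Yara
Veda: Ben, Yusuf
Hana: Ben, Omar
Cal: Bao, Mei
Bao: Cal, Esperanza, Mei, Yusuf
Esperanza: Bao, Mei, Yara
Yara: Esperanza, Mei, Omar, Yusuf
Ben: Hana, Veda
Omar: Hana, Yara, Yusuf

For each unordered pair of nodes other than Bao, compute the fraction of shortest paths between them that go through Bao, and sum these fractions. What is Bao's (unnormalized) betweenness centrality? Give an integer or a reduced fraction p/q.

Pairs whose geodesics pass through Bao — Mei–Ben: 1/3; Mei–Veda: 1/2; Mei–Yusuf: 1/2; Esperanza–Ben: 1/3; Esperanza–Veda: 1/2; Esperanza–Yusuf: 1/2; Esperanza–Cal: 1/2; Omar–Cal: 1/2; Hana–Cal: 1/2; Ben–Cal: 1; Veda–Cal: 1; Yusuf–Cal: 1.
All other pairs contribute 0.
Summing the contributions gives betweenness(Bao) = 43/6.

43/6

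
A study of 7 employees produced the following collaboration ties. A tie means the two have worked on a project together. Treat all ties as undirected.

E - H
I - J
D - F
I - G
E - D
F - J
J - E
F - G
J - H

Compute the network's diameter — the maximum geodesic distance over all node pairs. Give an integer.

Eccentricity of each node (its greatest distance to any other): D:3, E:3, F:2, G:3, H:3, I:3, J:2.
The maximum eccentricity is 3, realized for instance by the pair H–G via H – J – F – G. So the diameter is 3.

3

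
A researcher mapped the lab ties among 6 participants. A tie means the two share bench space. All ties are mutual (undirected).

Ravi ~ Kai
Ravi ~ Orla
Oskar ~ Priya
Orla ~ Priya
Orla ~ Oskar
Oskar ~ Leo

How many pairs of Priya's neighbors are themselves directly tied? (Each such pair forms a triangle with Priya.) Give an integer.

1

Priya's neighbors: Orla and Oskar.
Neighbor pairs that are themselves tied: Priya–Orla–Oskar. Each forms one triangle with Priya, for 1 in total.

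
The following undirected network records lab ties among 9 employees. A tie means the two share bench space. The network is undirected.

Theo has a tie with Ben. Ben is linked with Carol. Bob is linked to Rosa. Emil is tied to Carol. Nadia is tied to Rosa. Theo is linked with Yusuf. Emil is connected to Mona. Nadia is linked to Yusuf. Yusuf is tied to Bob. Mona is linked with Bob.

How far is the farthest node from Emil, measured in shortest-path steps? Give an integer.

4

Distances from Emil: Ben:2, Bob:2, Carol:1, Mona:1, Nadia:4, Rosa:3, Theo:3, Yusuf:3.
The largest is 4 (to Nadia), so the eccentricity of Emil is 4.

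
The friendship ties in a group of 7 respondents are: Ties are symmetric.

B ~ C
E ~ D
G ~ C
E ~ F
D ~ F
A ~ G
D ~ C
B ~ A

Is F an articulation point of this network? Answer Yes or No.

Even without F, every remaining node can still reach every other (the residual graph is connected), so F is not a cut vertex.

No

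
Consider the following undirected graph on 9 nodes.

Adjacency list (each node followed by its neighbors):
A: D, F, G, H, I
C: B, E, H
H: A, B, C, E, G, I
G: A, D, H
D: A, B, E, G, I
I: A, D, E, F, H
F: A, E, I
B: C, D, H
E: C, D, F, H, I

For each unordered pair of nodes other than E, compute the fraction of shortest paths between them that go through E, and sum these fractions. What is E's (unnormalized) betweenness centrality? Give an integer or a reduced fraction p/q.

346/105

Pairs whose geodesics pass through E — F–B: 3/7; F–D: 1/3; F–C: 1; F–H: 1/3; D–C: 1/2; D–H: 1/5; C–I: 1/2.
All other pairs contribute 0.
Summing the contributions gives betweenness(E) = 346/105.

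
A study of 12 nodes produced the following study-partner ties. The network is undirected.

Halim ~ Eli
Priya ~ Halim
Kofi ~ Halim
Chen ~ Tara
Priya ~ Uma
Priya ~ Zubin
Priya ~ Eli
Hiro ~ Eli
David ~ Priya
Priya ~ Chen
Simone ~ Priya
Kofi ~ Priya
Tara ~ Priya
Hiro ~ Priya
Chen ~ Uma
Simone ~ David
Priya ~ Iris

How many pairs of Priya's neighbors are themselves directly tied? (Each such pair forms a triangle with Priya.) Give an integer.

Priya's neighbors: Chen, David, Eli, Halim, Hiro, Iris, Kofi, Simone, Tara, Uma, and Zubin.
Neighbor pairs that are themselves tied: Priya–Chen–Tara; Priya–Chen–Uma; Priya–David–Simone; Priya–Eli–Halim; Priya–Eli–Hiro; Priya–Halim–Kofi. Each forms one triangle with Priya, for 6 in total.

6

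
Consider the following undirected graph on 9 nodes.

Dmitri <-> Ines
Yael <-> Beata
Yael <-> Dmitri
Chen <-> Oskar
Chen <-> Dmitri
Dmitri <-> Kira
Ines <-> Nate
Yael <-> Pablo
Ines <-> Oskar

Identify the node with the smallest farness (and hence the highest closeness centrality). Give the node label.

Farness (sum of distances to all others) for each node — Beata:22, Chen:17, Dmitri:12, Ines:15, Kira:19, Nate:22, Oskar:20, Pablo:22, Yael:15.
The smallest farness is 12, for Dmitri, so Dmitri has the highest closeness.

Dmitri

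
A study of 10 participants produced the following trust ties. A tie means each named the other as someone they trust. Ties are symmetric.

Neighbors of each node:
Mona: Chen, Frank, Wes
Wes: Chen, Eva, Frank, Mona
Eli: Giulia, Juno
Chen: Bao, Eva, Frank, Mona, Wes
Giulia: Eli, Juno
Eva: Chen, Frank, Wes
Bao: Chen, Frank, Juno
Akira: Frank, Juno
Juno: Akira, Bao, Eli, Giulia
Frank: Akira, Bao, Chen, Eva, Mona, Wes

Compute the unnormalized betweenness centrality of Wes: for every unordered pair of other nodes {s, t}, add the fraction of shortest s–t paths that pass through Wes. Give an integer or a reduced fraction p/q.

Pairs whose geodesics pass through Wes — Eva–Mona: 1/3.
All other pairs contribute 0.
Summing the contributions gives betweenness(Wes) = 1/3.

1/3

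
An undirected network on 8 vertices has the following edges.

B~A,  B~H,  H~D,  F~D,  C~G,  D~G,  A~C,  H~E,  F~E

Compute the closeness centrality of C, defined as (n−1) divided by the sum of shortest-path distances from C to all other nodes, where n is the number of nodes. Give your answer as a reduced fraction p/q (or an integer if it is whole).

7/16

Distances from C: A:1, B:2, D:2, E:4, F:3, G:1, H:3. Sum = 16.
n = 8, so closeness = 7/16.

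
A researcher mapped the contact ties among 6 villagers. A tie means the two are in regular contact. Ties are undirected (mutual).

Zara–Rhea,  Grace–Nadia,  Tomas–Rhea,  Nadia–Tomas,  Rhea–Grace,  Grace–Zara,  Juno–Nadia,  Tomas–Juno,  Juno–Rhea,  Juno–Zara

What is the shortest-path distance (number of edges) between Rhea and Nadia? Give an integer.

2

One shortest route is Rhea – Grace – Nadia, which uses 2 edges, and Rhea and Nadia are not directly tied, so nothing shorter exists. So d(Rhea,Nadia) = 2.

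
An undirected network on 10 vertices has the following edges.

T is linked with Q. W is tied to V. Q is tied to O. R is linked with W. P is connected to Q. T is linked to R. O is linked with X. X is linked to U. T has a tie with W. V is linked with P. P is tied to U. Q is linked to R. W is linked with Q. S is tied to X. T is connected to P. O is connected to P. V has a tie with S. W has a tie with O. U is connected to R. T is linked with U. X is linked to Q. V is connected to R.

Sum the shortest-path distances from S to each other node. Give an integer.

Distances from S: O:2, P:2, Q:2, R:2, T:3, U:2, V:1, W:2, X:1.
Sum = 2 + 2 + 2 + 2 + 3 + 2 + 1 + 2 + 1 = 17.

17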